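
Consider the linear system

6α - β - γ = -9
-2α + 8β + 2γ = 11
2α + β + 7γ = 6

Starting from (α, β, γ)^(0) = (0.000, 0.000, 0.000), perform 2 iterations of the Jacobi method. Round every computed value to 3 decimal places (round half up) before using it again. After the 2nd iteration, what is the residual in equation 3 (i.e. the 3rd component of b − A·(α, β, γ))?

Iteration 1:
  α = (-9 - (-1)·0.000 - (-1)·0.000) / (6) = -1.500
  β = (11 - (-2)·0.000 - (2)·0.000) / (8) = 1.375
  γ = (6 - (2)·0.000 - (1)·0.000) / (7) = 0.857
Iteration 2:
  α = (-9 - (-1)·1.375 - (-1)·0.857) / (6) = -1.128
  β = (11 - (-2)·-1.500 - (2)·0.857) / (8) = 0.786
  γ = (6 - (2)·-1.500 - (1)·1.375) / (7) = 1.089
Residual b − A·x = (-0.357, 0.278, -0.153)

-0.153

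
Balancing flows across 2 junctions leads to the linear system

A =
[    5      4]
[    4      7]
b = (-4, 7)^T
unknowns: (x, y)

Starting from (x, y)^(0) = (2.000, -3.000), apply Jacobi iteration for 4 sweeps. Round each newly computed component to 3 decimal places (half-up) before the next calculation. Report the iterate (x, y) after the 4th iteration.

(-1.914, 1.497)

Iteration 1:
  x = (-4 - (4)·-3.000) / (5) = 1.600
  y = (7 - (4)·2.000) / (7) = -0.143
Iteration 2:
  x = (-4 - (4)·-0.143) / (5) = -0.686
  y = (7 - (4)·1.600) / (7) = 0.086
Iteration 3:
  x = (-4 - (4)·0.086) / (5) = -0.869
  y = (7 - (4)·-0.686) / (7) = 1.392
Iteration 4:
  x = (-4 - (4)·1.392) / (5) = -1.914
  y = (7 - (4)·-0.869) / (7) = 1.497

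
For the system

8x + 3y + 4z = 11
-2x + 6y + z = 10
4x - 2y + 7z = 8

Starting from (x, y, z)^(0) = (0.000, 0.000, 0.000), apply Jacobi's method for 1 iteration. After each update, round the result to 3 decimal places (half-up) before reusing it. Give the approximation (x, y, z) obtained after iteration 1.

Iteration 1:
  x = (11 - (3)·0.000 - (4)·0.000) / (8) = 1.375
  y = (10 - (-2)·0.000 - (1)·0.000) / (6) = 1.667
  z = (8 - (4)·0.000 - (-2)·0.000) / (7) = 1.143

(1.375, 1.667, 1.143)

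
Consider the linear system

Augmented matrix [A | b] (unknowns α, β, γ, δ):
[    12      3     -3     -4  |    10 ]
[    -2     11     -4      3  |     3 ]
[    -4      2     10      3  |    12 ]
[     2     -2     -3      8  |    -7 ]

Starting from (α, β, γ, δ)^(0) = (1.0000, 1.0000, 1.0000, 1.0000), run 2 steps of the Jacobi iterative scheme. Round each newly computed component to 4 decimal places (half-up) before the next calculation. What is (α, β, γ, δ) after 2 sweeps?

(0.8053, 1.0212, 1.7076, -0.6178)

Iteration 1:
  α = (10 - (3)·1.0000 - (-3)·1.0000 - (-4)·1.0000) / (12) = 1.1667
  β = (3 - (-2)·1.0000 - (-4)·1.0000 - (3)·1.0000) / (11) = 0.5455
  γ = (12 - (-4)·1.0000 - (2)·1.0000 - (3)·1.0000) / (10) = 1.1000
  δ = (-7 - (2)·1.0000 - (-2)·1.0000 - (-3)·1.0000) / (8) = -0.5000
Iteration 2:
  α = (10 - (3)·0.5455 - (-3)·1.1000 - (-4)·-0.5000) / (12) = 0.8053
  β = (3 - (-2)·1.1667 - (-4)·1.1000 - (3)·-0.5000) / (11) = 1.0212
  γ = (12 - (-4)·1.1667 - (2)·0.5455 - (3)·-0.5000) / (10) = 1.7076
  δ = (-7 - (2)·1.1667 - (-2)·0.5455 - (-3)·1.1000) / (8) = -0.6178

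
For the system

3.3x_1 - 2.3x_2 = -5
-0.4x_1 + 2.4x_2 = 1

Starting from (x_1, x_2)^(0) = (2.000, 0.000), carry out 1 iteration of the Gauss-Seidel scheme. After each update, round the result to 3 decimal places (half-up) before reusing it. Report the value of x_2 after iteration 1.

Iteration 1:
  x_1 = (-5 - (-2.3)·0.000) / (3.3) = -1.515
  x_2 = (1 - (-0.4)·-1.515) / (2.4) = 0.164

0.164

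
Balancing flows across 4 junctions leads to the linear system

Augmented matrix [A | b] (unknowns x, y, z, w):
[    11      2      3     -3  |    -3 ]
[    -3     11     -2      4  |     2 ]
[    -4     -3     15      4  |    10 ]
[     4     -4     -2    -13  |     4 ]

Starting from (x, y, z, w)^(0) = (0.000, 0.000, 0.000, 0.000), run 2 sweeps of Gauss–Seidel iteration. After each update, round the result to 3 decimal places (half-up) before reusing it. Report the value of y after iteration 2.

Iteration 1:
  x = (-3 - (2)·0.000 - (3)·0.000 - (-3)·0.000) / (11) = -0.273
  y = (2 - (-3)·-0.273 - (-2)·0.000 - (4)·0.000) / (11) = 0.107
  z = (10 - (-4)·-0.273 - (-3)·0.107 - (4)·0.000) / (15) = 0.615
  w = (4 - (4)·-0.273 - (-4)·0.107 - (-2)·0.615) / (-13) = -0.519
Iteration 2:
  x = (-3 - (2)·0.107 - (3)·0.615 - (-3)·-0.519) / (11) = -0.601
  y = (2 - (-3)·-0.601 - (-2)·0.615 - (4)·-0.519) / (11) = 0.318
  z = (10 - (-4)·-0.601 - (-3)·0.318 - (4)·-0.519) / (15) = 0.708
  w = (4 - (4)·-0.601 - (-4)·0.318 - (-2)·0.708) / (-13) = -0.699

0.318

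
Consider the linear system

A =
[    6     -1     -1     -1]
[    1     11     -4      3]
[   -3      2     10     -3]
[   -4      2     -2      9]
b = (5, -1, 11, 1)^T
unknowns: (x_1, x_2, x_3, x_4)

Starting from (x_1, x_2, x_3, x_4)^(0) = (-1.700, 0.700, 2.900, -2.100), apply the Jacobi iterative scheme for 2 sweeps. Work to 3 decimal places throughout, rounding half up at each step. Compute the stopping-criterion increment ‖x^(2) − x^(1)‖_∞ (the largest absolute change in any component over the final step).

1.903

Iteration 1:
  x_1 = (5 - (-1)·0.700 - (-1)·2.900 - (-1)·-2.100) / (6) = 1.083
  x_2 = (-1 - (1)·-1.700 - (-4)·2.900 - (3)·-2.100) / (11) = 1.691
  x_3 = (11 - (-3)·-1.700 - (2)·0.700 - (-3)·-2.100) / (10) = -0.180
  x_4 = (1 - (-4)·-1.700 - (2)·0.700 - (-2)·2.900) / (9) = -0.156
Iteration 2:
  x_1 = (5 - (-1)·1.691 - (-1)·-0.180 - (-1)·-0.156) / (6) = 1.059
  x_2 = (-1 - (1)·1.083 - (-4)·-0.180 - (3)·-0.156) / (11) = -0.212
  x_3 = (11 - (-3)·1.083 - (2)·1.691 - (-3)·-0.156) / (10) = 1.040
  x_4 = (1 - (-4)·1.083 - (2)·1.691 - (-2)·-0.180) / (9) = 0.177
Change: (-0.024, -1.903, 1.220, 0.333) → max |·| = 1.903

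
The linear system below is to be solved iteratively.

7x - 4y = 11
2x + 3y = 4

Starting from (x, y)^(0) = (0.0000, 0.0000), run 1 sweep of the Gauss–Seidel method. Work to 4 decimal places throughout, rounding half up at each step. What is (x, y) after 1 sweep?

Iteration 1:
  x = (11 - (-4)·0.0000) / (7) = 1.5714
  y = (4 - (2)·1.5714) / (3) = 0.2857

(1.5714, 0.2857)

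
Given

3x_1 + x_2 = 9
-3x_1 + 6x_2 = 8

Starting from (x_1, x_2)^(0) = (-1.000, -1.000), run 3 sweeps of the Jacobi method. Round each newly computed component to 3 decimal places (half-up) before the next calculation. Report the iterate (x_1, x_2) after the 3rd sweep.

(2.000, 2.694)

Iteration 1:
  x_1 = (9 - (1)·-1.000) / (3) = 3.333
  x_2 = (8 - (-3)·-1.000) / (6) = 0.833
Iteration 2:
  x_1 = (9 - (1)·0.833) / (3) = 2.722
  x_2 = (8 - (-3)·3.333) / (6) = 3.000
Iteration 3:
  x_1 = (9 - (1)·3.000) / (3) = 2.000
  x_2 = (8 - (-3)·2.722) / (6) = 2.694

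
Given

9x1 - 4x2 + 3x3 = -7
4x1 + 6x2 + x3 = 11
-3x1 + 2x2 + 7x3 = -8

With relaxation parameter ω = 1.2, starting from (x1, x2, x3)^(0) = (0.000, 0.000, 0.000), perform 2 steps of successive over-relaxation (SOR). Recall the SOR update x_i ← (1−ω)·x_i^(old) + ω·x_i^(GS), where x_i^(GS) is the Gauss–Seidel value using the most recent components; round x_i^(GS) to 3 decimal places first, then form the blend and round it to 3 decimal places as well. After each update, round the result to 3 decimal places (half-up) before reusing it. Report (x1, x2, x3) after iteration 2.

Iteration 1:
  x1: GS value = (-7 - (-4)·0.000 - (3)·0.000) / (9) = -0.778;  x1 ← (1−ω)·0.000 + ω·-0.778 = -0.934
  x2: GS value = (11 - (4)·-0.934 - (1)·0.000) / (6) = 2.456;  x2 ← (1−ω)·0.000 + ω·2.456 = 2.947
  x3: GS value = (-8 - (-3)·-0.934 - (2)·2.947) / (7) = -2.385;  x3 ← (1−ω)·0.000 + ω·-2.385 = -2.862
Iteration 2:
  x1: GS value = (-7 - (-4)·2.947 - (3)·-2.862) / (9) = 1.486;  x1 ← (1−ω)·-0.934 + ω·1.486 = 1.970
  x2: GS value = (11 - (4)·1.970 - (1)·-2.862) / (6) = 0.997;  x2 ← (1−ω)·2.947 + ω·0.997 = 0.607
  x3: GS value = (-8 - (-3)·1.970 - (2)·0.607) / (7) = -0.472;  x3 ← (1−ω)·-2.862 + ω·-0.472 = 0.006

(1.970, 0.607, 0.006)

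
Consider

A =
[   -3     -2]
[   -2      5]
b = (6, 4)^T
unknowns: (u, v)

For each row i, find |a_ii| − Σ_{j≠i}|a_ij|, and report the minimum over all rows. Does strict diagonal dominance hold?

row 1: |-3| − (2) = 1
row 2: |5| − (2) = 3
minimum over rows = 1 → strictly diagonally dominant (convergence guaranteed)

1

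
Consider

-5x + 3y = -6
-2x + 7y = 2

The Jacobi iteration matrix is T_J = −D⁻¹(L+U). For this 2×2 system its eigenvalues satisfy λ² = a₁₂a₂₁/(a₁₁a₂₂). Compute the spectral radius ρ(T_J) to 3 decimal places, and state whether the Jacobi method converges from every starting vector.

a₁₂a₂₁/(a₁₁a₂₂) = (3)·(-2) / ((-5)·(7)) = 0.171429
ρ = √|0.171429| = √0.171429 = 0.414
ρ < 1, so Jacobi converges

0.414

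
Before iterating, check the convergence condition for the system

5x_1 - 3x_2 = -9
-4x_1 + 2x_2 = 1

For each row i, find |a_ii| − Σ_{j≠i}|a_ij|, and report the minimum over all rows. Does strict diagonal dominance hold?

row 1: |5| − (3) = 2
row 2: |2| − (4) = -2
minimum over rows = -2 → not strictly diagonally dominant

-2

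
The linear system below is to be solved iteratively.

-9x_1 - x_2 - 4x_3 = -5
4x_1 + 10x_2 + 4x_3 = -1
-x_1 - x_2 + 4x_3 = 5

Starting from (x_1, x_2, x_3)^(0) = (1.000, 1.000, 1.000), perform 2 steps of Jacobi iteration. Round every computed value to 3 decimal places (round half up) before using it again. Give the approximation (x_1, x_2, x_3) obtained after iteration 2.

(-0.122, -0.800, 1.025)

Iteration 1:
  x_1 = (-5 - (-1)·1.000 - (-4)·1.000) / (-9) = 0.000
  x_2 = (-1 - (4)·1.000 - (4)·1.000) / (10) = -0.900
  x_3 = (5 - (-1)·1.000 - (-1)·1.000) / (4) = 1.750
Iteration 2:
  x_1 = (-5 - (-1)·-0.900 - (-4)·1.750) / (-9) = -0.122
  x_2 = (-1 - (4)·0.000 - (4)·1.750) / (10) = -0.800
  x_3 = (5 - (-1)·0.000 - (-1)·-0.900) / (4) = 1.025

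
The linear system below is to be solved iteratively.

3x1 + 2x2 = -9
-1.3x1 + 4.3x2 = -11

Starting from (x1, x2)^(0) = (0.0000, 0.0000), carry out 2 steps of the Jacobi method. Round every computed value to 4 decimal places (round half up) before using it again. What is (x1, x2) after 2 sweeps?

Iteration 1:
  x1 = (-9 - (2)·0.0000) / (3) = -3.0000
  x2 = (-11 - (-1.3)·0.0000) / (4.3) = -2.5581
Iteration 2:
  x1 = (-9 - (2)·-2.5581) / (3) = -1.2946
  x2 = (-11 - (-1.3)·-3.0000) / (4.3) = -3.4651

(-1.2946, -3.4651)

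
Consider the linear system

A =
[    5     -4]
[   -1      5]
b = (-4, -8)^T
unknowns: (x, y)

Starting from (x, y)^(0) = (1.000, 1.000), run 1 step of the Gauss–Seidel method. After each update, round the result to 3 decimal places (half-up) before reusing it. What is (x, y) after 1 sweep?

(0.000, -1.600)

Iteration 1:
  x = (-4 - (-4)·1.000) / (5) = 0.000
  y = (-8 - (-1)·0.000) / (5) = -1.600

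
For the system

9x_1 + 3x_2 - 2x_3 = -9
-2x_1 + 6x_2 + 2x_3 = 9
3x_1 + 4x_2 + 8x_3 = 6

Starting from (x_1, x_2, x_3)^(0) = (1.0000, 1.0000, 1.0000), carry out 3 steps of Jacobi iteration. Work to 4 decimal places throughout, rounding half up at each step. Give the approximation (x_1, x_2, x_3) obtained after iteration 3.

Iteration 1:
  x_1 = (-9 - (3)·1.0000 - (-2)·1.0000) / (9) = -1.1111
  x_2 = (9 - (-2)·1.0000 - (2)·1.0000) / (6) = 1.5000
  x_3 = (6 - (3)·1.0000 - (4)·1.0000) / (8) = -0.1250
Iteration 2:
  x_1 = (-9 - (3)·1.5000 - (-2)·-0.1250) / (9) = -1.5278
  x_2 = (9 - (-2)·-1.1111 - (2)·-0.1250) / (6) = 1.1713
  x_3 = (6 - (3)·-1.1111 - (4)·1.5000) / (8) = 0.4167
Iteration 3:
  x_1 = (-9 - (3)·1.1713 - (-2)·0.4167) / (9) = -1.2978
  x_2 = (9 - (-2)·-1.5278 - (2)·0.4167) / (6) = 0.8518
  x_3 = (6 - (3)·-1.5278 - (4)·1.1713) / (8) = 0.7373

(-1.2978, 0.8518, 0.7373)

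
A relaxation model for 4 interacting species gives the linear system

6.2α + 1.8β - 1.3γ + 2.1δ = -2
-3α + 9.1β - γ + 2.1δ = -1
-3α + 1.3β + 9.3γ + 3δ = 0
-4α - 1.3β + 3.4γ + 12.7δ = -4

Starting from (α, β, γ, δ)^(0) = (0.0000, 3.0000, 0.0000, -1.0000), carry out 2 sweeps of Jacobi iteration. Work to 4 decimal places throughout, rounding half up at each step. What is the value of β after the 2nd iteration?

Iteration 1:
  α = (-2 - (1.8)·3.0000 - (-1.3)·0.0000 - (2.1)·-1.0000) / (6.2) = -0.8548
  β = (-1 - (-3)·0.0000 - (-1)·0.0000 - (2.1)·-1.0000) / (9.1) = 0.1209
  γ = (0 - (-3)·0.0000 - (1.3)·3.0000 - (3)·-1.0000) / (9.3) = -0.0968
  δ = (-4 - (-4)·0.0000 - (-1.3)·3.0000 - (3.4)·0.0000) / (12.7) = -0.0079
Iteration 2:
  α = (-2 - (1.8)·0.1209 - (-1.3)·-0.0968 - (2.1)·-0.0079) / (6.2) = -0.3753
  β = (-1 - (-3)·-0.8548 - (-1)·-0.0968 - (2.1)·-0.0079) / (9.1) = -0.4005
  γ = (0 - (-3)·-0.8548 - (1.3)·0.1209 - (3)·-0.0079) / (9.3) = -0.2901
  δ = (-4 - (-4)·-0.8548 - (-1.3)·0.1209 - (3.4)·-0.0968) / (12.7) = -0.5459

-0.4005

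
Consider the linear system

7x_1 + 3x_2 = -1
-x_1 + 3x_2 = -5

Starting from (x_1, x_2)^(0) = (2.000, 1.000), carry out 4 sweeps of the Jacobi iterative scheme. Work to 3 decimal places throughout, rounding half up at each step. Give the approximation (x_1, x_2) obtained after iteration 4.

Iteration 1:
  x_1 = (-1 - (3)·1.000) / (7) = -0.571
  x_2 = (-5 - (-1)·2.000) / (3) = -1.000
Iteration 2:
  x_1 = (-1 - (3)·-1.000) / (7) = 0.286
  x_2 = (-5 - (-1)·-0.571) / (3) = -1.857
Iteration 3:
  x_1 = (-1 - (3)·-1.857) / (7) = 0.653
  x_2 = (-5 - (-1)·0.286) / (3) = -1.571
Iteration 4:
  x_1 = (-1 - (3)·-1.571) / (7) = 0.530
  x_2 = (-5 - (-1)·0.653) / (3) = -1.449

(0.530, -1.449)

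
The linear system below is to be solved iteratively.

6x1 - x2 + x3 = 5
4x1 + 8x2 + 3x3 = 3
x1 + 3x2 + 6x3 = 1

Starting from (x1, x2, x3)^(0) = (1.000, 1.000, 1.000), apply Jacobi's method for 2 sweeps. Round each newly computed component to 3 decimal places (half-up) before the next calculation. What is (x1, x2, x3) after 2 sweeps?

Iteration 1:
  x1 = (5 - (-1)·1.000 - (1)·1.000) / (6) = 0.833
  x2 = (3 - (4)·1.000 - (3)·1.000) / (8) = -0.500
  x3 = (1 - (1)·1.000 - (3)·1.000) / (6) = -0.500
Iteration 2:
  x1 = (5 - (-1)·-0.500 - (1)·-0.500) / (6) = 0.833
  x2 = (3 - (4)·0.833 - (3)·-0.500) / (8) = 0.146
  x3 = (1 - (1)·0.833 - (3)·-0.500) / (6) = 0.278

(0.833, 0.146, 0.278)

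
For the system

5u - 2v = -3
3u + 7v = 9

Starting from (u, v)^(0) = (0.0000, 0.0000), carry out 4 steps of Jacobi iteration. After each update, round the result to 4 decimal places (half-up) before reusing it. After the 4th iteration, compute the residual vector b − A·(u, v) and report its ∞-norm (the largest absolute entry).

Iteration 1:
  u = (-3 - (-2)·0.0000) / (5) = -0.6000
  v = (9 - (3)·0.0000) / (7) = 1.2857
Iteration 2:
  u = (-3 - (-2)·1.2857) / (5) = -0.0857
  v = (9 - (3)·-0.6000) / (7) = 1.5429
Iteration 3:
  u = (-3 - (-2)·1.5429) / (5) = 0.0172
  v = (9 - (3)·-0.0857) / (7) = 1.3224
Iteration 4:
  u = (-3 - (-2)·1.3224) / (5) = -0.0710
  v = (9 - (3)·0.0172) / (7) = 1.2783
Residual b − A·x = (-0.0884, 0.2649); ∞-norm = 0.2649

0.2649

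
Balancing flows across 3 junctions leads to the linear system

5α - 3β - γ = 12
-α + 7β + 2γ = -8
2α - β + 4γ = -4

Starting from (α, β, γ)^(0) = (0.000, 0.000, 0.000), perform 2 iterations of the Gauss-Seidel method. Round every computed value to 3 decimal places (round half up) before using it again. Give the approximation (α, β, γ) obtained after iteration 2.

(1.440, -0.251, -1.783)

Iteration 1:
  α = (12 - (-3)·0.000 - (-1)·0.000) / (5) = 2.400
  β = (-8 - (-1)·2.400 - (2)·0.000) / (7) = -0.800
  γ = (-4 - (2)·2.400 - (-1)·-0.800) / (4) = -2.400
Iteration 2:
  α = (12 - (-3)·-0.800 - (-1)·-2.400) / (5) = 1.440
  β = (-8 - (-1)·1.440 - (2)·-2.400) / (7) = -0.251
  γ = (-4 - (2)·1.440 - (-1)·-0.251) / (4) = -1.783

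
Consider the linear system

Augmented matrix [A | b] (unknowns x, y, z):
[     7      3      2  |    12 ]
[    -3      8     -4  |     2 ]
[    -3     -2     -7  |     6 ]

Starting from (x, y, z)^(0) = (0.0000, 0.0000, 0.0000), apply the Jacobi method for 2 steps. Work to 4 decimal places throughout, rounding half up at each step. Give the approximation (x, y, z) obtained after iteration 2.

(1.8520, 0.4643, -1.6633)

Iteration 1:
  x = (12 - (3)·0.0000 - (2)·0.0000) / (7) = 1.7143
  y = (2 - (-3)·0.0000 - (-4)·0.0000) / (8) = 0.2500
  z = (6 - (-3)·0.0000 - (-2)·0.0000) / (-7) = -0.8571
Iteration 2:
  x = (12 - (3)·0.2500 - (2)·-0.8571) / (7) = 1.8520
  y = (2 - (-3)·1.7143 - (-4)·-0.8571) / (8) = 0.4643
  z = (6 - (-3)·1.7143 - (-2)·0.2500) / (-7) = -1.6633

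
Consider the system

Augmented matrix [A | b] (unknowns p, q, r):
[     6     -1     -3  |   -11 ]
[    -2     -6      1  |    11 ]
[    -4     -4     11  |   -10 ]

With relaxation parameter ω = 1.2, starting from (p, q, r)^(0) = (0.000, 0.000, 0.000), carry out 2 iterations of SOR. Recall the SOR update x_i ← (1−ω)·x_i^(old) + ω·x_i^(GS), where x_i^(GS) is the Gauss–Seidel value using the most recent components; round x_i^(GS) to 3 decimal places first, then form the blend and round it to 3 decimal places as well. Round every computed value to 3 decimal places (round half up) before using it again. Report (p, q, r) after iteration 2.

(-3.600, -1.021, -2.581)

Iteration 1:
  p: GS value = (-11 - (-1)·0.000 - (-3)·0.000) / (6) = -1.833;  p ← (1−ω)·0.000 + ω·-1.833 = -2.200
  q: GS value = (11 - (-2)·-2.200 - (1)·0.000) / (-6) = -1.100;  q ← (1−ω)·0.000 + ω·-1.100 = -1.320
  r: GS value = (-10 - (-4)·-2.200 - (-4)·-1.320) / (11) = -2.189;  r ← (1−ω)·0.000 + ω·-2.189 = -2.627
Iteration 2:
  p: GS value = (-11 - (-1)·-1.320 - (-3)·-2.627) / (6) = -3.367;  p ← (1−ω)·-2.200 + ω·-3.367 = -3.600
  q: GS value = (11 - (-2)·-3.600 - (1)·-2.627) / (-6) = -1.071;  q ← (1−ω)·-1.320 + ω·-1.071 = -1.021
  r: GS value = (-10 - (-4)·-3.600 - (-4)·-1.021) / (11) = -2.589;  r ← (1−ω)·-2.627 + ω·-2.589 = -2.581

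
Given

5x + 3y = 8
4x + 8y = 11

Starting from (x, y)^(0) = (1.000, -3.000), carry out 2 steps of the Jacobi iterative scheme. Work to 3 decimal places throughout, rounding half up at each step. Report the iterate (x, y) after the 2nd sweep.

Iteration 1:
  x = (8 - (3)·-3.000) / (5) = 3.400
  y = (11 - (4)·1.000) / (8) = 0.875
Iteration 2:
  x = (8 - (3)·0.875) / (5) = 1.075
  y = (11 - (4)·3.400) / (8) = -0.325

(1.075, -0.325)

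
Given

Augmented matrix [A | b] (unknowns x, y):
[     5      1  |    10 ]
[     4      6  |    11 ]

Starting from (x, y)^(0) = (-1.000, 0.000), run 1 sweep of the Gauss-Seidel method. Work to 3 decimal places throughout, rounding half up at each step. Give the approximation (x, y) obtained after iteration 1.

Iteration 1:
  x = (10 - (1)·0.000) / (5) = 2.000
  y = (11 - (4)·2.000) / (6) = 0.500

(2.000, 0.500)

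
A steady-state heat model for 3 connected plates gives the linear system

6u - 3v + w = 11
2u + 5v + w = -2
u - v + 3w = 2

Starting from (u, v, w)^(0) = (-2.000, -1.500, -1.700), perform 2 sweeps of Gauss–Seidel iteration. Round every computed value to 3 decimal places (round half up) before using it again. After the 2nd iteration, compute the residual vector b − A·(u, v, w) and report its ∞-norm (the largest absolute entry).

1.027

Iteration 1:
  u = (11 - (-3)·-1.500 - (1)·-1.700) / (6) = 1.367
  v = (-2 - (2)·1.367 - (1)·-1.700) / (5) = -0.607
  w = (2 - (1)·1.367 - (-1)·-0.607) / (3) = 0.009
Iteration 2:
  u = (11 - (-3)·-0.607 - (1)·0.009) / (6) = 1.528
  v = (-2 - (2)·1.528 - (1)·0.009) / (5) = -1.013
  w = (2 - (1)·1.528 - (-1)·-1.013) / (3) = -0.180
Residual b − A·x = (-1.027, 0.189, -0.001); ∞-norm = 1.027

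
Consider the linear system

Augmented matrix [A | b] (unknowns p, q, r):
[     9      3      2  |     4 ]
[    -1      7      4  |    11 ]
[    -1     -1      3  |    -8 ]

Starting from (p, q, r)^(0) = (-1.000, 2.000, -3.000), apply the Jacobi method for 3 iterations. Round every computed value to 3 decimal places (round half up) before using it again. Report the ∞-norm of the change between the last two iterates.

Iteration 1:
  p = (4 - (3)·2.000 - (2)·-3.000) / (9) = 0.444
  q = (11 - (-1)·-1.000 - (4)·-3.000) / (7) = 3.143
  r = (-8 - (-1)·-1.000 - (-1)·2.000) / (3) = -2.333
Iteration 2:
  p = (4 - (3)·3.143 - (2)·-2.333) / (9) = -0.085
  q = (11 - (-1)·0.444 - (4)·-2.333) / (7) = 2.968
  r = (-8 - (-1)·0.444 - (-1)·3.143) / (3) = -1.471
Iteration 3:
  p = (4 - (3)·2.968 - (2)·-1.471) / (9) = -0.218
  q = (11 - (-1)·-0.085 - (4)·-1.471) / (7) = 2.400
  r = (-8 - (-1)·-0.085 - (-1)·2.968) / (3) = -1.706
Change: (-0.133, -0.568, -0.235) → max |·| = 0.568

0.568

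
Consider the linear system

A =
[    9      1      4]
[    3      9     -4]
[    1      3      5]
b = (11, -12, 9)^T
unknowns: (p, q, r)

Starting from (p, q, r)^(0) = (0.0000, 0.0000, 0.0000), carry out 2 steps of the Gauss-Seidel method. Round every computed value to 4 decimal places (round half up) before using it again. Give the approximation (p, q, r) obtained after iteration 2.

Iteration 1:
  p = (11 - (1)·0.0000 - (4)·0.0000) / (9) = 1.2222
  q = (-12 - (3)·1.2222 - (-4)·0.0000) / (9) = -1.7407
  r = (9 - (1)·1.2222 - (3)·-1.7407) / (5) = 2.6000
Iteration 2:
  p = (11 - (1)·-1.7407 - (4)·2.6000) / (9) = 0.2601
  q = (-12 - (3)·0.2601 - (-4)·2.6000) / (9) = -0.2645
  r = (9 - (1)·0.2601 - (3)·-0.2645) / (5) = 1.9067

(0.2601, -0.2645, 1.9067)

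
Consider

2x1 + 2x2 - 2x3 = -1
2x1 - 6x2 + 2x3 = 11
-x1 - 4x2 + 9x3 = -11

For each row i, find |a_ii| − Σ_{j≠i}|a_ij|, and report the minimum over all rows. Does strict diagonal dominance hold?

-2

row 1: |2| − (2+2) = -2
row 2: |-6| − (2+2) = 2
row 3: |9| − (1+4) = 4
minimum over rows = -2 → not strictly diagonally dominant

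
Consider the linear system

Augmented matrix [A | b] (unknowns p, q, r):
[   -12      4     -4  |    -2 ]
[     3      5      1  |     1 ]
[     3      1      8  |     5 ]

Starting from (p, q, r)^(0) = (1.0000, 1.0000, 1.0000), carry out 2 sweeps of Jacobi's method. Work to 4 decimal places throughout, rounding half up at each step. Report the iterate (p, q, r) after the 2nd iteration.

(-0.0750, 0.0750, 0.6375)

Iteration 1:
  p = (-2 - (4)·1.0000 - (-4)·1.0000) / (-12) = 0.1667
  q = (1 - (3)·1.0000 - (1)·1.0000) / (5) = -0.6000
  r = (5 - (3)·1.0000 - (1)·1.0000) / (8) = 0.1250
Iteration 2:
  p = (-2 - (4)·-0.6000 - (-4)·0.1250) / (-12) = -0.0750
  q = (1 - (3)·0.1667 - (1)·0.1250) / (5) = 0.0750
  r = (5 - (3)·0.1667 - (1)·-0.6000) / (8) = 0.6375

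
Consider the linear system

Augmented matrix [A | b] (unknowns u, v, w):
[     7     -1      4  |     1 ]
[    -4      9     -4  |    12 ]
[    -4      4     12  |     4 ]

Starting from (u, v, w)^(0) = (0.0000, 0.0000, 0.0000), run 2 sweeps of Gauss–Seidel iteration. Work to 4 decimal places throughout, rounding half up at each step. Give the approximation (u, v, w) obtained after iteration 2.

Iteration 1:
  u = (1 - (-1)·0.0000 - (4)·0.0000) / (7) = 0.1429
  v = (12 - (-4)·0.1429 - (-4)·0.0000) / (9) = 1.3968
  w = (4 - (-4)·0.1429 - (4)·1.3968) / (12) = -0.0846
Iteration 2:
  u = (1 - (-1)·1.3968 - (4)·-0.0846) / (7) = 0.3907
  v = (12 - (-4)·0.3907 - (-4)·-0.0846) / (9) = 1.4694
  w = (4 - (-4)·0.3907 - (4)·1.4694) / (12) = -0.0262

(0.3907, 1.4694, -0.0262)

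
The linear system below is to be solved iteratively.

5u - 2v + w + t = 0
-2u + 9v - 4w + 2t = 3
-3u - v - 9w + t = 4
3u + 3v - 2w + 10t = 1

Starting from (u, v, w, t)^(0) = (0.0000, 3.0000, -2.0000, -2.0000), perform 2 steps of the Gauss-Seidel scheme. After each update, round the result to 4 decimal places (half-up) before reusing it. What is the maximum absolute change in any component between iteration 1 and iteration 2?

1.4178

Iteration 1:
  u = (0 - (-2)·3.0000 - (1)·-2.0000 - (1)·-2.0000) / (5) = 2.0000
  v = (3 - (-2)·2.0000 - (-4)·-2.0000 - (2)·-2.0000) / (9) = 0.3333
  w = (4 - (-3)·2.0000 - (-1)·0.3333 - (1)·-2.0000) / (-9) = -1.3704
  t = (1 - (3)·2.0000 - (3)·0.3333 - (-2)·-1.3704) / (10) = -0.8741
Iteration 2:
  u = (0 - (-2)·0.3333 - (1)·-1.3704 - (1)·-0.8741) / (5) = 0.5822
  v = (3 - (-2)·0.5822 - (-4)·-1.3704 - (2)·-0.8741) / (9) = 0.0479
  w = (4 - (-3)·0.5822 - (-1)·0.0479 - (1)·-0.8741) / (-9) = -0.7410
  t = (1 - (3)·0.5822 - (3)·0.0479 - (-2)·-0.7410) / (10) = -0.2372
Change: (-1.4178, -0.2854, 0.6294, 0.6369) → max |·| = 1.4178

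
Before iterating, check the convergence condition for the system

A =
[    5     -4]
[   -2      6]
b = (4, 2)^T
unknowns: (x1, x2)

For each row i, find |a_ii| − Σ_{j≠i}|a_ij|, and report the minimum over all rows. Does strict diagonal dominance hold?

row 1: |5| − (4) = 1
row 2: |6| − (2) = 4
minimum over rows = 1 → strictly diagonally dominant (convergence guaranteed)

1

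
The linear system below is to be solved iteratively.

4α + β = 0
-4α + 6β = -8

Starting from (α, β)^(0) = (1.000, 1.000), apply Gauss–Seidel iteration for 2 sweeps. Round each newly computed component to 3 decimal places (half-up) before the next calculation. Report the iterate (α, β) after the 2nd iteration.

(0.375, -1.083)

Iteration 1:
  α = (0 - (1)·1.000) / (4) = -0.250
  β = (-8 - (-4)·-0.250) / (6) = -1.500
Iteration 2:
  α = (0 - (1)·-1.500) / (4) = 0.375
  β = (-8 - (-4)·0.375) / (6) = -1.083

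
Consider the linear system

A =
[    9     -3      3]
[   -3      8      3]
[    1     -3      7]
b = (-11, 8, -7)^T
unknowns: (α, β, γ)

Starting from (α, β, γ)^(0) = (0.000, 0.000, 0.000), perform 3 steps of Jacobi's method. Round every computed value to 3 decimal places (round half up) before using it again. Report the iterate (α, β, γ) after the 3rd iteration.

Iteration 1:
  α = (-11 - (-3)·0.000 - (3)·0.000) / (9) = -1.222
  β = (8 - (-3)·0.000 - (3)·0.000) / (8) = 1.000
  γ = (-7 - (1)·0.000 - (-3)·0.000) / (7) = -1.000
Iteration 2:
  α = (-11 - (-3)·1.000 - (3)·-1.000) / (9) = -0.556
  β = (8 - (-3)·-1.222 - (3)·-1.000) / (8) = 0.917
  γ = (-7 - (1)·-1.222 - (-3)·1.000) / (7) = -0.397
Iteration 3:
  α = (-11 - (-3)·0.917 - (3)·-0.397) / (9) = -0.784
  β = (8 - (-3)·-0.556 - (3)·-0.397) / (8) = 0.940
  γ = (-7 - (1)·-0.556 - (-3)·0.917) / (7) = -0.528

(-0.784, 0.940, -0.528)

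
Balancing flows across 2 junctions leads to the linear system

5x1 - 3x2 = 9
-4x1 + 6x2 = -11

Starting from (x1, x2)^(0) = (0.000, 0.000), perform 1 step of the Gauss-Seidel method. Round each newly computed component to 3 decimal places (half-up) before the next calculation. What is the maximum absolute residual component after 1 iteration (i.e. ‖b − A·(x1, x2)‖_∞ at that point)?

1.899

Iteration 1:
  x1 = (9 - (-3)·0.000) / (5) = 1.800
  x2 = (-11 - (-4)·1.800) / (6) = -0.633
Residual b − A·x = (-1.899, -0.002); ∞-norm = 1.899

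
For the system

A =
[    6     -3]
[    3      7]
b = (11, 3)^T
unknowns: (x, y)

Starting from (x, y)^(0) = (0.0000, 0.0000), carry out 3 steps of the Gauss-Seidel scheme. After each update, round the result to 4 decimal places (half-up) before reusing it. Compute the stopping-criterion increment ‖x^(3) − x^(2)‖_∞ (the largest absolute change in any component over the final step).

Iteration 1:
  x = (11 - (-3)·0.0000) / (6) = 1.8333
  y = (3 - (3)·1.8333) / (7) = -0.3571
Iteration 2:
  x = (11 - (-3)·-0.3571) / (6) = 1.6548
  y = (3 - (3)·1.6548) / (7) = -0.2806
Iteration 3:
  x = (11 - (-3)·-0.2806) / (6) = 1.6930
  y = (3 - (3)·1.6930) / (7) = -0.2970
Change: (0.0382, -0.0164) → max |·| = 0.0382

0.0382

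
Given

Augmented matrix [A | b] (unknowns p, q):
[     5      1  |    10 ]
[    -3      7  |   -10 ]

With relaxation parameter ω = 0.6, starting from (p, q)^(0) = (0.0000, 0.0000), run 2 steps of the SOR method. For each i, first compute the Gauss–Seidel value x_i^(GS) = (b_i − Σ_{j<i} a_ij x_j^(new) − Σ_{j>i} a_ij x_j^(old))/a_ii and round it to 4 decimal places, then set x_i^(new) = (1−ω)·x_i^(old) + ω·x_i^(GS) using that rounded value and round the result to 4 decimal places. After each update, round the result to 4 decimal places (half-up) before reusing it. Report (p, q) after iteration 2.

(1.7458, -0.6277)

Iteration 1:
  p: GS value = (10 - (1)·0.0000) / (5) = 2.0000;  p ← (1−ω)·0.0000 + ω·2.0000 = 1.2000
  q: GS value = (-10 - (-3)·1.2000) / (7) = -0.9143;  q ← (1−ω)·0.0000 + ω·-0.9143 = -0.5486
Iteration 2:
  p: GS value = (10 - (1)·-0.5486) / (5) = 2.1097;  p ← (1−ω)·1.2000 + ω·2.1097 = 1.7458
  q: GS value = (-10 - (-3)·1.7458) / (7) = -0.6804;  q ← (1−ω)·-0.5486 + ω·-0.6804 = -0.6277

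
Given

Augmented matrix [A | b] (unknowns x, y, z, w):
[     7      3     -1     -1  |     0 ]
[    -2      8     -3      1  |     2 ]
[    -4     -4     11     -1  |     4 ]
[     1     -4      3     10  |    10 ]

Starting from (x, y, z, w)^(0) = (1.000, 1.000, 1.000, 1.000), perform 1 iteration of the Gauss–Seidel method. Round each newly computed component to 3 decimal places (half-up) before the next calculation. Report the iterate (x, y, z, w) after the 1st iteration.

Iteration 1:
  x = (0 - (3)·1.000 - (-1)·1.000 - (-1)·1.000) / (7) = -0.143
  y = (2 - (-2)·-0.143 - (-3)·1.000 - (1)·1.000) / (8) = 0.464
  z = (4 - (-4)·-0.143 - (-4)·0.464 - (-1)·1.000) / (11) = 0.571
  w = (10 - (1)·-0.143 - (-4)·0.464 - (3)·0.571) / (10) = 1.029

(-0.143, 0.464, 0.571, 1.029)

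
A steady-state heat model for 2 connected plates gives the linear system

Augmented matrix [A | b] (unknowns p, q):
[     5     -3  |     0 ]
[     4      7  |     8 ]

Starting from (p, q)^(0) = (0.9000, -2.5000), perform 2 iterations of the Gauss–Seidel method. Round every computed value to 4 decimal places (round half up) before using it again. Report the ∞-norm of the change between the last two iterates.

Iteration 1:
  p = (0 - (-3)·-2.5000) / (5) = -1.5000
  q = (8 - (4)·-1.5000) / (7) = 2.0000
Iteration 2:
  p = (0 - (-3)·2.0000) / (5) = 1.2000
  q = (8 - (4)·1.2000) / (7) = 0.4571
Change: (2.7000, -1.5429) → max |·| = 2.7000

2.7000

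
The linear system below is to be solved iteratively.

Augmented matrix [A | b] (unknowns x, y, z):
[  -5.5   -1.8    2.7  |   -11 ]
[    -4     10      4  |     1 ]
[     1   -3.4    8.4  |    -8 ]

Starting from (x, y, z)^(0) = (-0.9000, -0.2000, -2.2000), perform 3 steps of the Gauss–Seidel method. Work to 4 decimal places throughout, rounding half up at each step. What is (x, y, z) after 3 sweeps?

(1.3506, 0.9495, -0.7288)

Iteration 1:
  x = (-11 - (-1.8)·-0.2000 - (2.7)·-2.2000) / (-5.5) = 0.9855
  y = (1 - (-4)·0.9855 - (4)·-2.2000) / (10) = 1.3742
  z = (-8 - (1)·0.9855 - (-3.4)·1.3742) / (8.4) = -0.5135
Iteration 2:
  x = (-11 - (-1.8)·1.3742 - (2.7)·-0.5135) / (-5.5) = 1.2982
  y = (1 - (-4)·1.2982 - (4)·-0.5135) / (10) = 0.8247
  z = (-8 - (1)·1.2982 - (-3.4)·0.8247) / (8.4) = -0.7731
Iteration 3:
  x = (-11 - (-1.8)·0.8247 - (2.7)·-0.7731) / (-5.5) = 1.3506
  y = (1 - (-4)·1.3506 - (4)·-0.7731) / (10) = 0.9495
  z = (-8 - (1)·1.3506 - (-3.4)·0.9495) / (8.4) = -0.7288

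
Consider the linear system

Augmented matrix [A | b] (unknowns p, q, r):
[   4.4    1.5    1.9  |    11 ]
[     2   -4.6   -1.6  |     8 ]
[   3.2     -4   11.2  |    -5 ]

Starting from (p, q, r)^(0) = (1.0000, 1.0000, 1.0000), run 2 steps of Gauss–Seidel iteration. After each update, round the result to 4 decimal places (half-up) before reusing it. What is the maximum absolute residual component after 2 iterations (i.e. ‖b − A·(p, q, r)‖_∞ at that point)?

Iteration 1:
  p = (11 - (1.5)·1.0000 - (1.9)·1.0000) / (4.4) = 1.7273
  q = (8 - (2)·1.7273 - (-1.6)·1.0000) / (-4.6) = -1.3360
  r = (-5 - (3.2)·1.7273 - (-4)·-1.3360) / (11.2) = -1.4171
Iteration 2:
  p = (11 - (1.5)·-1.3360 - (1.9)·-1.4171) / (4.4) = 3.5674
  q = (8 - (2)·3.5674 - (-1.6)·-1.4171) / (-4.6) = 0.3048
  r = (-5 - (3.2)·3.5674 - (-4)·0.3048) / (11.2) = -1.3568
Residual b − A·x = (-2.5758, 0.0964, -0.0003); ∞-norm = 2.5758

2.5758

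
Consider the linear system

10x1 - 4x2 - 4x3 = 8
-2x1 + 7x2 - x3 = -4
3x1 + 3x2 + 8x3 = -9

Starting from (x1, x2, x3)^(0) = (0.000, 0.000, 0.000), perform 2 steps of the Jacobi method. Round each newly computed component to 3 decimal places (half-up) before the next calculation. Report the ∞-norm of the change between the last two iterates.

0.678

Iteration 1:
  x1 = (8 - (-4)·0.000 - (-4)·0.000) / (10) = 0.800
  x2 = (-4 - (-2)·0.000 - (-1)·0.000) / (7) = -0.571
  x3 = (-9 - (3)·0.000 - (3)·0.000) / (8) = -1.125
Iteration 2:
  x1 = (8 - (-4)·-0.571 - (-4)·-1.125) / (10) = 0.122
  x2 = (-4 - (-2)·0.800 - (-1)·-1.125) / (7) = -0.504
  x3 = (-9 - (3)·0.800 - (3)·-0.571) / (8) = -1.211
Change: (-0.678, 0.067, -0.086) → max |·| = 0.678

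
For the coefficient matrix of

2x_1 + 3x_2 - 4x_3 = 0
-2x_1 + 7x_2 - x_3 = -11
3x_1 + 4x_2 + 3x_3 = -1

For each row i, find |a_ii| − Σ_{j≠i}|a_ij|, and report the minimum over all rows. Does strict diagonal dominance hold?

row 1: |2| − (3+4) = -5
row 2: |7| − (2+1) = 4
row 3: |3| − (3+4) = -4
minimum over rows = -5 → not strictly diagonally dominant

-5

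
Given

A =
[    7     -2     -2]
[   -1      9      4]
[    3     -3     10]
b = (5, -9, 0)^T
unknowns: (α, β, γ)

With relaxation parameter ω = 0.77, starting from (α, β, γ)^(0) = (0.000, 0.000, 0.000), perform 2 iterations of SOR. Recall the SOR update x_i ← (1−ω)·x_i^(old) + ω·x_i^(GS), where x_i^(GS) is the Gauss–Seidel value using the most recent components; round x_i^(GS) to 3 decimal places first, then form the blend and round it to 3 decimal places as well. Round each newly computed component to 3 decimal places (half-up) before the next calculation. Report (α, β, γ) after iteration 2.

(0.453, -0.797, -0.356)

Iteration 1:
  α: GS value = (5 - (-2)·0.000 - (-2)·0.000) / (7) = 0.714;  α ← (1−ω)·0.000 + ω·0.714 = 0.550
  β: GS value = (-9 - (-1)·0.550 - (4)·0.000) / (9) = -0.939;  β ← (1−ω)·0.000 + ω·-0.939 = -0.723
  γ: GS value = (0 - (3)·0.550 - (-3)·-0.723) / (10) = -0.382;  γ ← (1−ω)·0.000 + ω·-0.382 = -0.294
Iteration 2:
  α: GS value = (5 - (-2)·-0.723 - (-2)·-0.294) / (7) = 0.424;  α ← (1−ω)·0.550 + ω·0.424 = 0.453
  β: GS value = (-9 - (-1)·0.453 - (4)·-0.294) / (9) = -0.819;  β ← (1−ω)·-0.723 + ω·-0.819 = -0.797
  γ: GS value = (0 - (3)·0.453 - (-3)·-0.797) / (10) = -0.375;  γ ← (1−ω)·-0.294 + ω·-0.375 = -0.356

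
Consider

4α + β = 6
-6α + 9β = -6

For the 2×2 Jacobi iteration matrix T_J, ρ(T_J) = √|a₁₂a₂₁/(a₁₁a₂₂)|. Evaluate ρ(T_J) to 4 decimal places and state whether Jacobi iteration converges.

0.4082

a₁₂a₂₁/(a₁₁a₂₂) = (1)·(-6) / ((4)·(9)) = -0.166667
ρ = √|-0.166667| = √0.166667 = 0.4082
ρ < 1, so Jacobi converges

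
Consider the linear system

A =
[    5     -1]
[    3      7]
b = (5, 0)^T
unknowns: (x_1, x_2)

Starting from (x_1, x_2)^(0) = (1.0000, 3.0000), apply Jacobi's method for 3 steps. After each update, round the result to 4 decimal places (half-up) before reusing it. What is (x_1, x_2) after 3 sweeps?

(0.8629, -0.3918)

Iteration 1:
  x_1 = (5 - (-1)·3.0000) / (5) = 1.6000
  x_2 = (0 - (3)·1.0000) / (7) = -0.4286
Iteration 2:
  x_1 = (5 - (-1)·-0.4286) / (5) = 0.9143
  x_2 = (0 - (3)·1.6000) / (7) = -0.6857
Iteration 3:
  x_1 = (5 - (-1)·-0.6857) / (5) = 0.8629
  x_2 = (0 - (3)·0.9143) / (7) = -0.3918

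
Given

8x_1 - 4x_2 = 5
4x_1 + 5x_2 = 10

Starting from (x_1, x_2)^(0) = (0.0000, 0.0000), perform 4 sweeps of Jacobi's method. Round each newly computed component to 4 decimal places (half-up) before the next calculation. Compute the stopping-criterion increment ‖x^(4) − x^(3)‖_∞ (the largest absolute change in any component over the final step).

0.4000

Iteration 1:
  x_1 = (5 - (-4)·0.0000) / (8) = 0.6250
  x_2 = (10 - (4)·0.0000) / (5) = 2.0000
Iteration 2:
  x_1 = (5 - (-4)·2.0000) / (8) = 1.6250
  x_2 = (10 - (4)·0.6250) / (5) = 1.5000
Iteration 3:
  x_1 = (5 - (-4)·1.5000) / (8) = 1.3750
  x_2 = (10 - (4)·1.6250) / (5) = 0.7000
Iteration 4:
  x_1 = (5 - (-4)·0.7000) / (8) = 0.9750
  x_2 = (10 - (4)·1.3750) / (5) = 0.9000
Change: (-0.4000, 0.2000) → max |·| = 0.4000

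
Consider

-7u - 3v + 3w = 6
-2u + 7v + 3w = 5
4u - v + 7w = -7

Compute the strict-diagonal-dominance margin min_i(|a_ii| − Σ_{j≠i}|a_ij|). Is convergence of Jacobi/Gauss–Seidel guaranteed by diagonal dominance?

row 1: |-7| − (3+3) = 1
row 2: |7| − (2+3) = 2
row 3: |7| − (4+1) = 2
minimum over rows = 1 → strictly diagonally dominant (convergence guaranteed)

1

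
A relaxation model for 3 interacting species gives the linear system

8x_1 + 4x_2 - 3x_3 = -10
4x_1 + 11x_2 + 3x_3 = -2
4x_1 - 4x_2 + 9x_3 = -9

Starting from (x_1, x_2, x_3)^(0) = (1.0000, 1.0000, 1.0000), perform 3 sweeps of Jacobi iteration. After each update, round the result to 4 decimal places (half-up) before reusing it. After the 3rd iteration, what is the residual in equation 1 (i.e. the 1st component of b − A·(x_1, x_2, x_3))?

Iteration 1:
  x_1 = (-10 - (4)·1.0000 - (-3)·1.0000) / (8) = -1.3750
  x_2 = (-2 - (4)·1.0000 - (3)·1.0000) / (11) = -0.8182
  x_3 = (-9 - (4)·1.0000 - (-4)·1.0000) / (9) = -1.0000
Iteration 2:
  x_1 = (-10 - (4)·-0.8182 - (-3)·-1.0000) / (8) = -1.2159
  x_2 = (-2 - (4)·-1.3750 - (3)·-1.0000) / (11) = 0.5909
  x_3 = (-9 - (4)·-1.3750 - (-4)·-0.8182) / (9) = -0.7525
Iteration 3:
  x_1 = (-10 - (4)·0.5909 - (-3)·-0.7525) / (8) = -1.8276
  x_2 = (-2 - (4)·-1.2159 - (3)·-0.7525) / (11) = 0.4656
  x_3 = (-9 - (4)·-1.2159 - (-4)·0.5909) / (9) = -0.1970
Residual b − A·x = (2.1674, 0.7798, 1.9458)

2.1674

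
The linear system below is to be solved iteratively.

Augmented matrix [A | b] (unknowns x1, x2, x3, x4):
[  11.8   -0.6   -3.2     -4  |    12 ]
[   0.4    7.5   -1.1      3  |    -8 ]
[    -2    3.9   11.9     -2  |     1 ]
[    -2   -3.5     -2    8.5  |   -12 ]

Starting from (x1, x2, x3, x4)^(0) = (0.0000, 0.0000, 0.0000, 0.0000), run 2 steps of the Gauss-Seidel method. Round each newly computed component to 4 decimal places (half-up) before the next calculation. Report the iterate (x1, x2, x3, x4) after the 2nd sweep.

(0.6244, -0.4137, 0.0745, -1.4177)

Iteration 1:
  x1 = (12 - (-0.6)·0.0000 - (-3.2)·0.0000 - (-4)·0.0000) / (11.8) = 1.0169
  x2 = (-8 - (0.4)·1.0169 - (-1.1)·0.0000 - (3)·0.0000) / (7.5) = -1.1209
  x3 = (1 - (-2)·1.0169 - (3.9)·-1.1209 - (-2)·0.0000) / (11.9) = 0.6223
  x4 = (-12 - (-2)·1.0169 - (-3.5)·-1.1209 - (-2)·0.6223) / (8.5) = -1.4876
Iteration 2:
  x1 = (12 - (-0.6)·-1.1209 - (-3.2)·0.6223 - (-4)·-1.4876) / (11.8) = 0.6244
  x2 = (-8 - (0.4)·0.6244 - (-1.1)·0.6223 - (3)·-1.4876) / (7.5) = -0.4137
  x3 = (1 - (-2)·0.6244 - (3.9)·-0.4137 - (-2)·-1.4876) / (11.9) = 0.0745
  x4 = (-12 - (-2)·0.6244 - (-3.5)·-0.4137 - (-2)·0.0745) / (8.5) = -1.4177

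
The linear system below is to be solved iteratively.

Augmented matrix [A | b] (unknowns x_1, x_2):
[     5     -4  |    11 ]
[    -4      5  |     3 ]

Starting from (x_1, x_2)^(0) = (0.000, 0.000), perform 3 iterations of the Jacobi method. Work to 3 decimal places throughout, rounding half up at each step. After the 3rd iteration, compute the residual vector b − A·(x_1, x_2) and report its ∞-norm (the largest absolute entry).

5.632

Iteration 1:
  x_1 = (11 - (-4)·0.000) / (5) = 2.200
  x_2 = (3 - (-4)·0.000) / (5) = 0.600
Iteration 2:
  x_1 = (11 - (-4)·0.600) / (5) = 2.680
  x_2 = (3 - (-4)·2.200) / (5) = 2.360
Iteration 3:
  x_1 = (11 - (-4)·2.360) / (5) = 4.088
  x_2 = (3 - (-4)·2.680) / (5) = 2.744
Residual b − A·x = (1.536, 5.632); ∞-norm = 5.632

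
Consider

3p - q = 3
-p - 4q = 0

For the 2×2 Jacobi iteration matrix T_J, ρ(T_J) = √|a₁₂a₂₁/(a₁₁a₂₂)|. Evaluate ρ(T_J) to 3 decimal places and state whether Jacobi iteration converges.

a₁₂a₂₁/(a₁₁a₂₂) = (-1)·(-1) / ((3)·(-4)) = -0.083333
ρ = √|-0.083333| = √0.083333 = 0.289
ρ < 1, so Jacobi converges

0.289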